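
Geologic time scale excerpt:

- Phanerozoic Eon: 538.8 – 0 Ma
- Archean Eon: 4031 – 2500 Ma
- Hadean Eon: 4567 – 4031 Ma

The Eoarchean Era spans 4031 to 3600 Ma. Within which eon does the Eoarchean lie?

Archean

The Eoarchean (4031–3600 Ma) lies entirely within 4031–2500 Ma, the Archean Eon.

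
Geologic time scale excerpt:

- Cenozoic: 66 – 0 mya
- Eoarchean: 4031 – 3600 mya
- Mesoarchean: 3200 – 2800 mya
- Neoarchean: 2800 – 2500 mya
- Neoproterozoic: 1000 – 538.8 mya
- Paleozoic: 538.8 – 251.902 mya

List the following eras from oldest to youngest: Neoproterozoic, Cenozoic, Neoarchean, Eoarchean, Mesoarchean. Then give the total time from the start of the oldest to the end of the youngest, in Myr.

From the excerpt: Neoproterozoic 1000–538.8; Cenozoic 66–0; Neoarchean 2800–2500; Eoarchean 4031–3600; Mesoarchean 3200–2800 (Ma).
Larger Ma is earlier, so the oldest is Eoarchean and the youngest is Cenozoic; oldest to youngest: Eoarchean, Mesoarchean, Neoarchean, Neoproterozoic, Cenozoic.
Oldest start 4031 minus youngest end 0 gives 4031 Myr overall.

Eoarchean, Mesoarchean, Neoarchean, Neoproterozoic, Cenozoic; total span 4031 Myr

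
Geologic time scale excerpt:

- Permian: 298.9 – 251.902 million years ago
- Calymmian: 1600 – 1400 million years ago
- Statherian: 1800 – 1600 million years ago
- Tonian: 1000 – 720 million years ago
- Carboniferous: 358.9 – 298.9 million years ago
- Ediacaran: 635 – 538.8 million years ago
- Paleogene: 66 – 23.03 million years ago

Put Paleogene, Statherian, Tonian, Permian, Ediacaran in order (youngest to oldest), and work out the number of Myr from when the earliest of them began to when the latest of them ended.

From the excerpt: Paleogene 66–23.03; Statherian 1800–1600; Tonian 1000–720; Permian 298.9–251.902; Ediacaran 635–538.8 (Ma).
Larger Ma is earlier, so the oldest is Statherian and the youngest is Paleogene; youngest to oldest: Paleogene, Permian, Ediacaran, Tonian, Statherian.
Oldest start 1800 minus youngest end 23.03 gives 1776.97 Myr overall.

Paleogene, Permian, Ediacaran, Tonian, Statherian; total span 1776.97 Myr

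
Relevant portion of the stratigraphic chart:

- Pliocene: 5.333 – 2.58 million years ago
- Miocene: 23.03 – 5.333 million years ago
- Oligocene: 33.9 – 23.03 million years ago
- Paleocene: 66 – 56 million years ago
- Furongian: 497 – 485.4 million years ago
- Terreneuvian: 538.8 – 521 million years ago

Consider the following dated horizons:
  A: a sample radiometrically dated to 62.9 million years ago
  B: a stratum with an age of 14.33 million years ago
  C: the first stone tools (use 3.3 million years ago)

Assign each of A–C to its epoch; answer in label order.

A: 62.9 Ma lies in 66–56 Ma, so Paleocene.
B: 14.33 Ma lies in 23.03–5.333 Ma, so Miocene.
C: 3.3 Ma lies in 5.333–2.58 Ma, so Pliocene.

A — Paleocene; B — Miocene; C — Pliocene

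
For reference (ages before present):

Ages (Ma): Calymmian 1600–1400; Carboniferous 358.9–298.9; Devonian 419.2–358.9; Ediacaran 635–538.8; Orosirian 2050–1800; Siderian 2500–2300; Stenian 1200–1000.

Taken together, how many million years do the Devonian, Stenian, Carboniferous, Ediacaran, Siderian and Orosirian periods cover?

Duration is start − end for each: (419.2 − 358.9) + (1200 − 1000) + (358.9 − 298.9) + (635 − 538.8) + (2500 − 2300) + (2050 − 1800).
That is 60.3 + 200 + 60 + 96.2 + 200 + 250, which totals 866.5 million years.

866.5 million years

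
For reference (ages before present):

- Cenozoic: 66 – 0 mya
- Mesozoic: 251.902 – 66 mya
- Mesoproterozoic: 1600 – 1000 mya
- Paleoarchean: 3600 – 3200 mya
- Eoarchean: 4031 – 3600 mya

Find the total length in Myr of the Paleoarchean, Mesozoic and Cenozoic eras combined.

651.902 million years

Each duration: Paleoarchean = 400; Mesozoic = 185.902; Cenozoic = 66.
Sum: 400 + 185.902 + 66 = 651.902 Myr.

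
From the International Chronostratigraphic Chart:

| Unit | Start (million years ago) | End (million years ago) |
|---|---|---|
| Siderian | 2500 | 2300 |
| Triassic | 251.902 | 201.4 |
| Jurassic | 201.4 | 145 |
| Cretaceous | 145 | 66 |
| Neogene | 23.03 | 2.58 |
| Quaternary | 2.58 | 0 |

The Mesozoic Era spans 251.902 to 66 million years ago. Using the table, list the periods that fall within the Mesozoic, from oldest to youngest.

Periods with both bounds inside 251.902–66 Ma: Triassic (251.902–201.4), Jurassic (201.4–145), Cretaceous (145–66).

Triassic, Jurassic, Cretaceous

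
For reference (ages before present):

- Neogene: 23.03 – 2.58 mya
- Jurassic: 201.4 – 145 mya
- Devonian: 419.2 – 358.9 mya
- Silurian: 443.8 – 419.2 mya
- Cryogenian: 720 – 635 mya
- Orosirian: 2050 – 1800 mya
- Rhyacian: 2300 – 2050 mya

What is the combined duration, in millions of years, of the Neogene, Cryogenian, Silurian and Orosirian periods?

380.05 million years

Each duration: Neogene = 20.45; Cryogenian = 85; Silurian = 24.6; Orosirian = 250.
Sum: 20.45 + 85 + 24.6 + 250 = 380.05 Myr.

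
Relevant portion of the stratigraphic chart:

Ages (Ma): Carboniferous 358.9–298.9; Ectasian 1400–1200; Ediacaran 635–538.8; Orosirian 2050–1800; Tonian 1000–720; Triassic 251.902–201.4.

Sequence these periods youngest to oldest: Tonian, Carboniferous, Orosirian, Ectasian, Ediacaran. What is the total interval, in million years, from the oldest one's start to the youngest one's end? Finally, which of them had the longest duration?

From the excerpt: Tonian 1000–720; Carboniferous 358.9–298.9; Orosirian 2050–1800; Ectasian 1400–1200; Ediacaran 635–538.8 (Ma).
Larger Ma is earlier, so the oldest is Orosirian and the youngest is Carboniferous; youngest to oldest: Carboniferous, Ediacaran, Tonian, Ectasian, Orosirian.
Oldest start 2050 minus youngest end 298.9 gives 1751.1 Myr overall.
Individual lengths (start − end): Tonian 280; Ectasian 200; Carboniferous 60; Orosirian 250; Ediacaran 96.2. The largest is Tonian at 280 Myr.

Carboniferous, Ediacaran, Tonian, Ectasian, Orosirian; total span 1751.1 Myr; longest is Tonian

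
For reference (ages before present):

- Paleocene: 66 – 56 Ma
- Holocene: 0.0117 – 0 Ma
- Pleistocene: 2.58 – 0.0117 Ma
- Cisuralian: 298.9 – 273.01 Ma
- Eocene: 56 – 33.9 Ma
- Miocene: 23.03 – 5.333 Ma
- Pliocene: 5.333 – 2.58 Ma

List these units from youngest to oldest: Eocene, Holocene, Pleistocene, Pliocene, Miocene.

The oldest of these is Eocene (starts 56 Ma) and the youngest is Holocene (ends 0 Ma).
In between, by decreasing start age: Miocene (23.03), Pliocene (5.333), Pleistocene (2.58).
Listing youngest first means reversing that sequence.

Holocene, Pleistocene, Pliocene, Miocene, Eocene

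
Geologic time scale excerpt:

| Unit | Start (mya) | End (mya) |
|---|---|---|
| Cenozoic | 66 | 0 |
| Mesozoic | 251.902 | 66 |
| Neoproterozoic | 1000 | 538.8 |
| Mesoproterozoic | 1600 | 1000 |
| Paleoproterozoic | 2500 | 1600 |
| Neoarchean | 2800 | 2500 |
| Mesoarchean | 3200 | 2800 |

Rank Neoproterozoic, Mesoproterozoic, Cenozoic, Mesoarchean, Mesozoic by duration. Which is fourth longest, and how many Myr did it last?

Mesozoic, 185.902 million years

Start − end for each: Neoproterozoic 1000 − 538.8 = 461.2; Mesoproterozoic 1600 − 1000 = 600; Cenozoic 66 − 0 = 66; Mesoarchean 3200 − 2800 = 400; Mesozoic 251.902 − 66 = 185.902.
Ranking these from longest: Mesoproterozoic > Neoproterozoic > Mesoarchean > Mesozoic > Cenozoic.
Position 4 in that ranking is Mesozoic, which lasted 185.902 Myr.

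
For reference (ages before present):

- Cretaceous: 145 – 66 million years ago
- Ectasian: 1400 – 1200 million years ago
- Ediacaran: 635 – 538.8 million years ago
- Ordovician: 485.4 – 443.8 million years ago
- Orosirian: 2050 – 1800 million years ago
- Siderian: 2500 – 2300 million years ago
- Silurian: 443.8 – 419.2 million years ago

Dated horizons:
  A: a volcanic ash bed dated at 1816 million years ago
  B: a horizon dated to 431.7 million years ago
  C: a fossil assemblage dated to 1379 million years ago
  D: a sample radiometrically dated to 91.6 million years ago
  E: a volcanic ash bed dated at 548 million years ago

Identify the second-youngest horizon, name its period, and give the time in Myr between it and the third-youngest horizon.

B, in the Silurian; 116.3 million years to E

Sorted youngest-first by Ma: D (91.6), B (431.7), E (548), C (1379), A (1816).
The second youngest is B at 431.7 Ma, which lies in 443.8–419.2 Ma: the Silurian.
The third youngest is E at 548 Ma; separation = |431.7 − 548| = 116.3 Myr.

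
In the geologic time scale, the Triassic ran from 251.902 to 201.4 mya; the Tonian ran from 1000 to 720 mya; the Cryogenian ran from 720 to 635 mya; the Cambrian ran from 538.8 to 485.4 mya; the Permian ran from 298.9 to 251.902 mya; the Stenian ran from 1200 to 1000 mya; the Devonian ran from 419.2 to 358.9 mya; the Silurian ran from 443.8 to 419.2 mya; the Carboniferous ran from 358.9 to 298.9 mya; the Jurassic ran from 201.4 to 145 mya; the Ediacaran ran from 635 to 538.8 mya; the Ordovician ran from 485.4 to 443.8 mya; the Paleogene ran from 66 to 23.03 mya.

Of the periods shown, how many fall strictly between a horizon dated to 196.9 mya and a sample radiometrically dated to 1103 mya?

10

1103 Ma sits inside the Stenian (1200–1000) and 196.9 Ma inside the Jurassic (201.4–145); neither of those is wholly between the two dates.
The listed periods lying completely between them are Tonian, Cryogenian, Ediacaran, Cambrian, Ordovician, Silurian, Devonian, Carboniferous, Permian, Triassic — 10 in all.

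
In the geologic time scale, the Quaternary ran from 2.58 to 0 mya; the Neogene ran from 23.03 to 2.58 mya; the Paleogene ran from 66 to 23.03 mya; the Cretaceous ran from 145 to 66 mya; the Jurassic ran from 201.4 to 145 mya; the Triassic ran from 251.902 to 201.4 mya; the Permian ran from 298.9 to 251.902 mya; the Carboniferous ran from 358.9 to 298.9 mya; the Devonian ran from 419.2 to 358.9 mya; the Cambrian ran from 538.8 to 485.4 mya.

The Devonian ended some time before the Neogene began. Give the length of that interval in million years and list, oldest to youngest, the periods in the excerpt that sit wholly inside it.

335.87 million years; Carboniferous, Permian, Triassic, Jurassic, Cretaceous, Paleogene

End of Devonian = 358.9 Ma; start of Neogene = 23.03 Ma.
Gap = 358.9 − 23.03 = 335.87 Myr.
Periods wholly inside 358.9–23.03 Ma: Carboniferous (358.9–298.9), Permian (298.9–251.902), Triassic (251.902–201.4), Jurassic (201.4–145), Cretaceous (145–66), Paleogene (66–23.03).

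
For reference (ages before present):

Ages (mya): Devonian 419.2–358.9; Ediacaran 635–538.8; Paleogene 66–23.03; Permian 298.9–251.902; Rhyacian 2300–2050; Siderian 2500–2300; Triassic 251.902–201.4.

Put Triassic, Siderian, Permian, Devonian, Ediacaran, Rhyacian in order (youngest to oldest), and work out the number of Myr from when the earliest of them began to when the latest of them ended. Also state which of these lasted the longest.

Start ages (Ma): Siderian 2500, Rhyacian 2300, Ediacaran 635, Devonian 419.2, Permian 298.9, Triassic 251.902.
Ordered youngest to oldest: Triassic, Permian, Devonian, Ediacaran, Rhyacian, Siderian.
Span = 2500 − 201.4 = 2298.6 Myr.
Durations: Permian 46.998, Devonian 60.3, Rhyacian 250, Ediacaran 96.2, Siderian 200, Triassic 50.502 → longest is Rhyacian (250 Myr).

Triassic, Permian, Devonian, Ediacaran, Rhyacian, Siderian; total span 2298.6 Myr; longest is Rhyacian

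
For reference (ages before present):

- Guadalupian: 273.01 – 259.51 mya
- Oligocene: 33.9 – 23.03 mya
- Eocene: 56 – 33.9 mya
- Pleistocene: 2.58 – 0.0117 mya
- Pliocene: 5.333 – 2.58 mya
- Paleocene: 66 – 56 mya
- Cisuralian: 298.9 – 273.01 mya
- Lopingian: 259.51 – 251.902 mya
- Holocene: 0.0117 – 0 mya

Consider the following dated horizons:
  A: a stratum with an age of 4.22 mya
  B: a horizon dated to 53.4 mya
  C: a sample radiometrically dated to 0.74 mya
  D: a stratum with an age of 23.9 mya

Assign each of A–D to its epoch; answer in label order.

Match each age against the start–end ranges in the excerpt: A = 4.22 Ma → Pliocene (5.333–2.58); B = 53.4 Ma → Eocene (56–33.9); C = 0.74 Ma → Pleistocene (2.58–0.0117); D = 23.9 Ma → Oligocene (33.9–23.03).

A — Pliocene; B — Eocene; C — Pleistocene; D — Oligocene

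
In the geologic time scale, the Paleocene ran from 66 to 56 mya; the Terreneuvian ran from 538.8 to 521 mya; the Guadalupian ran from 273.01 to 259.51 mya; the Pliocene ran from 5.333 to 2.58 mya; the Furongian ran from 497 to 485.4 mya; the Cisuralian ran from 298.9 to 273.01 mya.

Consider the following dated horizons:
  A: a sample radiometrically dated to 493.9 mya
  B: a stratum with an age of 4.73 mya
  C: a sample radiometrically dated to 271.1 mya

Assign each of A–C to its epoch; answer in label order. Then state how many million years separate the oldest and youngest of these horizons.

A — Furongian; B — Pliocene; C — Guadalupian; span 489.17 million years

A: 493.9 Ma lies in 497–485.4 Ma, so Furongian.
B: 4.73 Ma lies in 5.333–2.58 Ma, so Pliocene.
C: 271.1 Ma lies in 273.01–259.51 Ma, so Guadalupian.
Oldest = 493.9 Ma, youngest = 4.73 Ma → span 489.17 Myr.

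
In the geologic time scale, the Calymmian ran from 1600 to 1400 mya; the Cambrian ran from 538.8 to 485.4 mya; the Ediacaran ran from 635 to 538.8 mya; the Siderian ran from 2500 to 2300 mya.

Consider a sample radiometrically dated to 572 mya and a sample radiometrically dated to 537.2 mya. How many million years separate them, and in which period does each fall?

Elapsed time: 572 − 537.2 = 34.8 Myr.
572 Ma lies within 635–538.8 Ma: Ediacaran.
537.2 Ma lies within 538.8–485.4 Ma: Cambrian.

34.8 million years apart; the first in the Ediacaran, the second in the Cambrian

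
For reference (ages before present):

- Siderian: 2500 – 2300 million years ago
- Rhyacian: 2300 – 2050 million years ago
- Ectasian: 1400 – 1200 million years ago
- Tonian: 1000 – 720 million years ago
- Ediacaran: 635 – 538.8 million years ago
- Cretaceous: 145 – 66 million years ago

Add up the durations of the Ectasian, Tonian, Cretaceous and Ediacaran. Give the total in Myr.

655.2 million years

Each duration: Ectasian = 200; Tonian = 280; Cretaceous = 79; Ediacaran = 96.2.
Sum: 200 + 280 + 79 + 96.2 = 655.2 Myr.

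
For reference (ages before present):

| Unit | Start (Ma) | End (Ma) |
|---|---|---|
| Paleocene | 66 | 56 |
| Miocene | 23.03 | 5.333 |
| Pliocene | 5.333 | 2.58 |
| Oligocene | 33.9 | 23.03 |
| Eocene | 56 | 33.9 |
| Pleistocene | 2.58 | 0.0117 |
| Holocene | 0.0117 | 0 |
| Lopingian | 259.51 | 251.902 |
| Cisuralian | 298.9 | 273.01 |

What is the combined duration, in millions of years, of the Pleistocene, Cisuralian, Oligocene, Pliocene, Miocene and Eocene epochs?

Each duration: Pleistocene = 2.5683; Cisuralian = 25.89; Oligocene = 10.87; Pliocene = 2.753; Miocene = 17.697; Eocene = 22.1.
Sum: 2.5683 + 25.89 + 10.87 + 2.753 + 17.697 + 22.1 = 81.8783 Myr.

81.8783 million years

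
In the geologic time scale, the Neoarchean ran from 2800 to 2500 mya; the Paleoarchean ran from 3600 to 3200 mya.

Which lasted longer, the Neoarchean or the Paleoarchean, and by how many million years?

Neoarchean: 2800 − 2500 = 300 Myr.
Paleoarchean: 3600 − 3200 = 400 Myr.
Difference: 400 − 300 = 100 Myr, so the Paleoarchean was longer.

Paleoarchean, by 100 million years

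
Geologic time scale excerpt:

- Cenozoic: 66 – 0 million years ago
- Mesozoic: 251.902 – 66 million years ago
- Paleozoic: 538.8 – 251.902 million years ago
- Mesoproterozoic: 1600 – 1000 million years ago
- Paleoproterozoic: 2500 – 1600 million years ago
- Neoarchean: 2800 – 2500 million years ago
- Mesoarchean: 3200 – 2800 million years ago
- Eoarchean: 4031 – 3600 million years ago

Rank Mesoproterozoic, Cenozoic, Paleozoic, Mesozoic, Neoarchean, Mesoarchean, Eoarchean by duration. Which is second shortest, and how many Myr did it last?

Mesozoic, 185.902 million years

Start − end for each: Mesoproterozoic 1600 − 1000 = 600; Cenozoic 66 − 0 = 66; Paleozoic 538.8 − 251.902 = 286.898; Mesozoic 251.902 − 66 = 185.902; Neoarchean 2800 − 2500 = 300; Mesoarchean 3200 − 2800 = 400; Eoarchean 4031 − 3600 = 431.
Ranking these from shortest: Cenozoic < Mesozoic < Paleozoic < Neoarchean < Mesoarchean < Eoarchean < Mesoproterozoic.
Position 2 in that ranking is Mesozoic, which lasted 185.902 Myr.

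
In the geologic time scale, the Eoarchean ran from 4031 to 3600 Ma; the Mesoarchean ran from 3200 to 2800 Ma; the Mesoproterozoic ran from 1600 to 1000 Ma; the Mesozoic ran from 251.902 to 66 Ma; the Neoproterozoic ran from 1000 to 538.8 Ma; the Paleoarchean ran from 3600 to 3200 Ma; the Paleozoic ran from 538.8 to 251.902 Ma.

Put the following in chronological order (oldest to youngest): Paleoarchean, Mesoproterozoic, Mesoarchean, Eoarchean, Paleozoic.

Sorting by start age (descending Ma, since larger Ma = older): Eoarchean began 4031, Paleoarchean began 3600, Mesoarchean began 3200, Mesoproterozoic began 1600, Paleozoic began 538.8.

Eoarchean, Paleoarchean, Mesoarchean, Mesoproterozoic, Paleozoic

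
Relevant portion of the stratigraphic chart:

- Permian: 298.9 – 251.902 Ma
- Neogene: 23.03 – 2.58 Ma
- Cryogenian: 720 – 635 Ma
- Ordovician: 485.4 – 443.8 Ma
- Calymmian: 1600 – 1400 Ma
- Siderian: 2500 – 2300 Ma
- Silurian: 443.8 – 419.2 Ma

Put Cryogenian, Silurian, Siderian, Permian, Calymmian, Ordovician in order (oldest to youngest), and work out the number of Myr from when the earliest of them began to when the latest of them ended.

Siderian → Calymmian → Cryogenian → Ordovician → Silurian → Permian; total span 2248.098 Myr

Start ages (Ma): Siderian 2500, Calymmian 1600, Cryogenian 720, Ordovician 485.4, Silurian 443.8, Permian 298.9.
Ordered oldest to youngest: Siderian, Calymmian, Cryogenian, Ordovician, Silurian, Permian.
Span = 2500 − 251.902 = 2248.098 Myr.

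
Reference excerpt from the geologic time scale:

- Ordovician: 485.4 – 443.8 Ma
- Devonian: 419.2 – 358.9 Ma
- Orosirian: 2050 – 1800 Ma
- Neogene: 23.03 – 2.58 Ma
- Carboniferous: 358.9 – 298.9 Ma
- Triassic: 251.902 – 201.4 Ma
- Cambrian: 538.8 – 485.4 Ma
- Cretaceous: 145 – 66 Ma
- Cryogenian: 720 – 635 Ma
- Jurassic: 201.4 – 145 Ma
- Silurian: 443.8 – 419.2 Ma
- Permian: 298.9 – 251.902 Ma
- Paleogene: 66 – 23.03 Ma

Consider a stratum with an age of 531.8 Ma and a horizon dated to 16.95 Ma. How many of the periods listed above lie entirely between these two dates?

531.8 Ma sits inside the Cambrian (538.8–485.4) and 16.95 Ma inside the Neogene (23.03–2.58); neither of those is wholly between the two dates.
The listed periods lying completely between them are Ordovician, Silurian, Devonian, Carboniferous, Permian, Triassic, Jurassic, Cretaceous, Paleogene — 9 in all.

9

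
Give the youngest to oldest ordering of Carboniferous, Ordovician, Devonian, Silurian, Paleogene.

Paleogene, Carboniferous, Devonian, Silurian, Ordovician

Era membership (oldest first within each) — Paleozoic: Ordovician, Silurian, Devonian, Carboniferous; Cenozoic: Paleogene. Paleozoic precedes Mesozoic, which precedes Cenozoic. Concatenating the groups in that era order and then reversing gives youngest to oldest.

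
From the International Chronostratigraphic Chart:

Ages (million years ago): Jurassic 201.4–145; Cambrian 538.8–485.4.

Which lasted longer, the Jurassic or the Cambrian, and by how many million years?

Jurassic: 201.4 − 145 = 56.4 Myr.
Cambrian: 538.8 − 485.4 = 53.4 Myr.
Difference: 56.4 − 53.4 = 3 Myr, so the Jurassic was longer.

Jurassic, by 3 million years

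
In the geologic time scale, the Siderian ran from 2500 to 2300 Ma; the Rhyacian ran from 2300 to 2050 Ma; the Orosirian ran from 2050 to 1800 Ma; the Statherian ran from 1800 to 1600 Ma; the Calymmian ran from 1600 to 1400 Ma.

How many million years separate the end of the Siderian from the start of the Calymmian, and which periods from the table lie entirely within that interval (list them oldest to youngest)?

The Siderian closes at 2300 Ma and the Calymmian opens at 1600 Ma, so the interval is 2300 − 1600 = 700 Myr.
A period fits inside if it starts at or after 2300 Ma and ends at or before 1600 Ma; oldest first that gives Rhyacian, Orosirian, Statherian.

700 million years; Rhyacian, Orosirian, Statherian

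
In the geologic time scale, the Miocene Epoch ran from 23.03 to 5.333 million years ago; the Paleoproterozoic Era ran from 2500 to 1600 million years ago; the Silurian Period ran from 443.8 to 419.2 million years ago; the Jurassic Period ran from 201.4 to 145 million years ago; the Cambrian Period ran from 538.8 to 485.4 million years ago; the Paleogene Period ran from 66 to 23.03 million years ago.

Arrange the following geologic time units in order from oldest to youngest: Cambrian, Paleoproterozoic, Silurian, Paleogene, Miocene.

Paleoproterozoic, Cambrian, Silurian, Paleogene, Miocene

Read off each span (Ma): Cambrian 538.8–485.4; Paleoproterozoic 2500–1600; Silurian 443.8–419.2; Paleogene 66–23.03; Miocene 23.03–5.333.
Larger Ma is older, so oldest→youngest is Paleoproterozoic, Cambrian, Silurian, Paleogene, Miocene.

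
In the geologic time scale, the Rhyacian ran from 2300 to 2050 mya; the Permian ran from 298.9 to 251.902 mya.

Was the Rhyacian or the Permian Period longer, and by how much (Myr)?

Rhyacian, by 203.002 million years

Rhyacian: 2300 − 2050 = 250 Myr.
Permian: 298.9 − 251.902 = 46.998 Myr.
Difference: 250 − 46.998 = 203.002 Myr, so the Rhyacian was longer.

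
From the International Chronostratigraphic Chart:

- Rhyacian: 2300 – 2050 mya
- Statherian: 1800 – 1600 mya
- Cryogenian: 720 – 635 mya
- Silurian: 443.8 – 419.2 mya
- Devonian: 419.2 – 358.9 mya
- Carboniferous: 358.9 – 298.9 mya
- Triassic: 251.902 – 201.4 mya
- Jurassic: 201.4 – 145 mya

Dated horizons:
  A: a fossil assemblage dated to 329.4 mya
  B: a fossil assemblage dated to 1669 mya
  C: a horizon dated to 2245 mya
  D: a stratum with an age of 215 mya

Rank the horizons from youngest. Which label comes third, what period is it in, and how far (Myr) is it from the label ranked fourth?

B, in the Statherian; 576 million years to C

Smaller Ma means younger, so youngest first: D 215 < A 329.4 < B 1669 < C 2245.
Counting 3 along gives B (1669 Ma); the excerpt puts that inside the Statherian, 1800–1600 Ma.
Next in line is C (2245 Ma), and 2245 − 1669 = 576 Myr.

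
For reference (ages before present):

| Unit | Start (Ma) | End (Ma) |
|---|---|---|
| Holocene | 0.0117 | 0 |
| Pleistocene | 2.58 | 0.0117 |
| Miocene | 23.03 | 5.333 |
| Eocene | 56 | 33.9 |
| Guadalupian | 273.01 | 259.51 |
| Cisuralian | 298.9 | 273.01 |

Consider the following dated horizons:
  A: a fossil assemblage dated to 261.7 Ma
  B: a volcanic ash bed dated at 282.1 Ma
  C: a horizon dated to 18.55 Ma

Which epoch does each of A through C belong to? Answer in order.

A — Guadalupian; B — Cisuralian; C — Miocene

A: 261.7 Ma lies in 273.01–259.51 Ma, so Guadalupian.
B: 282.1 Ma lies in 298.9–273.01 Ma, so Cisuralian.
C: 18.55 Ma lies in 23.03–5.333 Ma, so Miocene.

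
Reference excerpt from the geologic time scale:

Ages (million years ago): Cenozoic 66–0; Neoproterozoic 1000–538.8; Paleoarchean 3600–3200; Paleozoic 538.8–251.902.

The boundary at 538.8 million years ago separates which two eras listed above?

Neoproterozoic and Paleozoic

The Neoproterozoic ends at 538.8 million years ago and the Paleozoic begins at 538.8 million years ago, so they share that boundary.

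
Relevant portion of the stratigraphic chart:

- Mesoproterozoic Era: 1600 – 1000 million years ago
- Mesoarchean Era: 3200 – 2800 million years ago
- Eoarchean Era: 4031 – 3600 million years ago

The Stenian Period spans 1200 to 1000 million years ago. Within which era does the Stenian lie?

The Stenian (1200–1000 Ma) lies entirely within 1600–1000 Ma, the Mesoproterozoic Era.

Mesoproterozoic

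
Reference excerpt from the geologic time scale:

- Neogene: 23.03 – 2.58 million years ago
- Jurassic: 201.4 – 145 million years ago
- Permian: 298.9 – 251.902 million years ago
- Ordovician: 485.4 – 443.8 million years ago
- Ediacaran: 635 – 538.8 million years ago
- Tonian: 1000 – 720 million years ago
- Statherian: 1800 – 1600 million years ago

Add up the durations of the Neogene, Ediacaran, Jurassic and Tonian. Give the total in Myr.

Duration is start − end for each: (23.03 − 2.58) + (635 − 538.8) + (201.4 − 145) + (1000 − 720).
That is 20.45 + 96.2 + 56.4 + 280, which totals 453.05 million years.

453.05 million years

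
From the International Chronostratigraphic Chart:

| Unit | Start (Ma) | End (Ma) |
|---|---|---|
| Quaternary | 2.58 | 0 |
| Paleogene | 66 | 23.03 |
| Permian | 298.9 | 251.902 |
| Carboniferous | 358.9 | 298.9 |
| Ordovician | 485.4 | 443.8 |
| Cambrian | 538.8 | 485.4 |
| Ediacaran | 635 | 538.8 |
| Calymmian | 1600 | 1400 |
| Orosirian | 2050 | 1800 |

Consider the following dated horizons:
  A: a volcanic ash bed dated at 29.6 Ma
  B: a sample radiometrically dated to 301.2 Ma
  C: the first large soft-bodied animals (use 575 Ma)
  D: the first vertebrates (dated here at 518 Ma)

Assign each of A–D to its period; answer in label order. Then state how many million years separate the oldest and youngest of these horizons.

A: 29.6 Ma lies in 66–23.03 Ma, so Paleogene.
B: 301.2 Ma lies in 358.9–298.9 Ma, so Carboniferous.
C: 575 Ma lies in 635–538.8 Ma, so Ediacaran.
D: 518 Ma lies in 538.8–485.4 Ma, so Cambrian.
Oldest = 575 Ma, youngest = 29.6 Ma → span 545.4 Myr.

A — Paleogene; B — Carboniferous; C — Ediacaran; D — Cambrian; span 545.4 million years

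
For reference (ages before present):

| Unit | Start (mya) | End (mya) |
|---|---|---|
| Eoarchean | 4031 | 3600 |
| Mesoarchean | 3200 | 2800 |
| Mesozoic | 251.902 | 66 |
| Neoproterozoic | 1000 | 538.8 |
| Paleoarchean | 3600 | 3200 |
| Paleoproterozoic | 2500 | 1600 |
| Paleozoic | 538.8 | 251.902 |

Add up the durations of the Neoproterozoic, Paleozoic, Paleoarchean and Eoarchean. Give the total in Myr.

1579.098 million years

Duration is start − end for each: (1000 − 538.8) + (538.8 − 251.902) + (3600 − 3200) + (4031 − 3600).
That is 461.2 + 286.898 + 400 + 431, which totals 1579.098 million years.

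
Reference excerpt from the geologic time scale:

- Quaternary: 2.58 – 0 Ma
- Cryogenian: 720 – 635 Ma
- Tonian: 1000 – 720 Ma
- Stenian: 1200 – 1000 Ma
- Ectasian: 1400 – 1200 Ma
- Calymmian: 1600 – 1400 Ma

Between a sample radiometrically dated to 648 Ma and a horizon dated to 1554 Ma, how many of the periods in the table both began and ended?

3

The older date is 1554 Ma and the younger is 648 Ma.
Periods with start < 1554 and end > 648 Ma: Ectasian (1400–1200), Stenian (1200–1000), Tonian (1000–720).
That is 3 complete periods.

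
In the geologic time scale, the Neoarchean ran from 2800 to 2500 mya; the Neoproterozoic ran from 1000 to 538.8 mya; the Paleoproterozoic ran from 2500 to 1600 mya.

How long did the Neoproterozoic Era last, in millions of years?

1000 − 538.8 = 461.2 million years.

461.2 million years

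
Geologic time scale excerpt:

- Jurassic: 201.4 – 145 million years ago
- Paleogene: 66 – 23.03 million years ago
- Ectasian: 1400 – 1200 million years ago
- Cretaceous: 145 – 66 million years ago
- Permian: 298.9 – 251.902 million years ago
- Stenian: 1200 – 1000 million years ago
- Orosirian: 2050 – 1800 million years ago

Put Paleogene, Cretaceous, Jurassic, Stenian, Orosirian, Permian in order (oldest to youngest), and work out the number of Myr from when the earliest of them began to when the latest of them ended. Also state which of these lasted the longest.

From the excerpt: Paleogene 66–23.03; Cretaceous 145–66; Jurassic 201.4–145; Stenian 1200–1000; Orosirian 2050–1800; Permian 298.9–251.902 (Ma).
Larger Ma is earlier, so the oldest is Orosirian and the youngest is Paleogene; oldest to youngest: Orosirian, Stenian, Permian, Jurassic, Cretaceous, Paleogene.
Oldest start 2050 minus youngest end 23.03 gives 2026.97 Myr overall.
Individual lengths (start − end): Jurassic 56.4; Stenian 200; Orosirian 250; Cretaceous 79; Paleogene 42.97; Permian 46.998. The largest is Orosirian at 250 Myr.

Orosirian, Stenian, Permian, Jurassic, Cretaceous, Paleogene; total span 2026.97 Myr; longest is Orosirian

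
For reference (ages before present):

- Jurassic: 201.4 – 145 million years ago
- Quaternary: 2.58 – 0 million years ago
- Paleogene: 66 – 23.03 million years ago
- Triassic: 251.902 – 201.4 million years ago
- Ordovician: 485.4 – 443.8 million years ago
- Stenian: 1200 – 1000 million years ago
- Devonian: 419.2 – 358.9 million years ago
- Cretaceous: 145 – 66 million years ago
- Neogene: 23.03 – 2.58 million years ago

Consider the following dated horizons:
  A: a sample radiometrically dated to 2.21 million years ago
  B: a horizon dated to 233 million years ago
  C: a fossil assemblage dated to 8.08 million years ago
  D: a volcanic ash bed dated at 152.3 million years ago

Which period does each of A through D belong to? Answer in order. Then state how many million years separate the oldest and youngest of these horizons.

A — Quaternary; B — Triassic; C — Neogene; D — Jurassic; span 230.79 million years

Match each age against the start–end ranges in the excerpt: A = 2.21 Ma → Quaternary (2.58–0); B = 233 Ma → Triassic (251.902–201.4); C = 8.08 Ma → Neogene (23.03–2.58); D = 152.3 Ma → Jurassic (201.4–145).
The largest age is 233 Ma and the smallest is 2.21 Ma; their difference is 230.79 Myr.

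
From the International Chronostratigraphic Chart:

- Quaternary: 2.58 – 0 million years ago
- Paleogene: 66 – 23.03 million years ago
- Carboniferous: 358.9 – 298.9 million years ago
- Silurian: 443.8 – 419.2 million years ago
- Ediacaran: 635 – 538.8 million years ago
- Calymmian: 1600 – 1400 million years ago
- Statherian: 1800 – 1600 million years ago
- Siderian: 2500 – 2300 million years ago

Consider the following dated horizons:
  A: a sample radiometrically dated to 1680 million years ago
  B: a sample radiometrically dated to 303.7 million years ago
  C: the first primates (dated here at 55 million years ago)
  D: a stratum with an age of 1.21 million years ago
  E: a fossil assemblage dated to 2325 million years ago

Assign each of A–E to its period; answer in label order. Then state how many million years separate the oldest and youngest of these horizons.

A: 1680 Ma lies in 1800–1600 Ma, so Statherian.
B: 303.7 Ma lies in 358.9–298.9 Ma, so Carboniferous.
C: 55 Ma lies in 66–23.03 Ma, so Paleogene.
D: 1.21 Ma lies in 2.58–0 Ma, so Quaternary.
E: 2325 Ma lies in 2500–2300 Ma, so Siderian.
Oldest = 2325 Ma, youngest = 1.21 Ma → span 2323.79 Myr.

A — Statherian; B — Carboniferous; C — Paleogene; D — Quaternary; E — Siderian; span 2323.79 million years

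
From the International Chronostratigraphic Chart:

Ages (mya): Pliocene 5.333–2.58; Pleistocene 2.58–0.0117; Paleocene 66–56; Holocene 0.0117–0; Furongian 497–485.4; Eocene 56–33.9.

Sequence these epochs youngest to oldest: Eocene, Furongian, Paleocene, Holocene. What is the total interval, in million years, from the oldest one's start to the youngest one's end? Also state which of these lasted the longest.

Holocene, Eocene, Paleocene, Furongian; total span 497 Myr; longest is Eocene

Start ages (Ma): Furongian 497, Paleocene 66, Eocene 56, Holocene 0.0117.
Ordered youngest to oldest: Holocene, Eocene, Paleocene, Furongian.
Span = 497 − 0 = 497 Myr.
Durations: Furongian 11.6, Paleocene 10, Holocene 0.0117, Eocene 22.1 → longest is Eocene (22.1 Myr).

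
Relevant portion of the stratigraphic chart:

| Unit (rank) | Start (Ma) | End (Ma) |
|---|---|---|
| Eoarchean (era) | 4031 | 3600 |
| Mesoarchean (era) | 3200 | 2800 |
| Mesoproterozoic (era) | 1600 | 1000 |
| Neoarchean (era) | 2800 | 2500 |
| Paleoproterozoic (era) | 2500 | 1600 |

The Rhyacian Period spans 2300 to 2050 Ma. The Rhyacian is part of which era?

The Rhyacian (2300–2050 Ma) lies entirely within 2500–1600 Ma, the Paleoproterozoic Era.

Paleoproterozoic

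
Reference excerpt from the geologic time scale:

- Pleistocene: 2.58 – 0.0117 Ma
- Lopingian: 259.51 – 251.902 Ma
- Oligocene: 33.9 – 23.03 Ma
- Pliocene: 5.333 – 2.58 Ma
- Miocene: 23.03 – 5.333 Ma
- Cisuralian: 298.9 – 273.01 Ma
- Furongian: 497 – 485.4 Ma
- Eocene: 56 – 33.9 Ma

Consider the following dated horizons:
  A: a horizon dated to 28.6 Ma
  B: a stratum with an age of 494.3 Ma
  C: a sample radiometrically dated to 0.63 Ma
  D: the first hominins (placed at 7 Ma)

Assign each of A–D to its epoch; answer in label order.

A — Oligocene; B — Furongian; C — Pleistocene; D — Miocene

A: 28.6 Ma lies in 33.9–23.03 Ma, so Oligocene.
B: 494.3 Ma lies in 497–485.4 Ma, so Furongian.
C: 0.63 Ma lies in 2.58–0.0117 Ma, so Pleistocene.
D: 7 Ma lies in 23.03–5.333 Ma, so Miocene.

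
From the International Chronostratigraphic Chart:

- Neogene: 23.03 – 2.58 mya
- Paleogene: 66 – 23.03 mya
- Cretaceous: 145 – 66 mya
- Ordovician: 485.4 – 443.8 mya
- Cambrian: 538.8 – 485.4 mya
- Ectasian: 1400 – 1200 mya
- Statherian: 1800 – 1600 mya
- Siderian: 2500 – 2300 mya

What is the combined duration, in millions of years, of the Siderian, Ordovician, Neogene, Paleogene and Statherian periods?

Each duration: Siderian = 200; Ordovician = 41.6; Neogene = 20.45; Paleogene = 42.97; Statherian = 200.
Sum: 200 + 41.6 + 20.45 + 42.97 + 200 = 505.02 Myr.

505.02 million years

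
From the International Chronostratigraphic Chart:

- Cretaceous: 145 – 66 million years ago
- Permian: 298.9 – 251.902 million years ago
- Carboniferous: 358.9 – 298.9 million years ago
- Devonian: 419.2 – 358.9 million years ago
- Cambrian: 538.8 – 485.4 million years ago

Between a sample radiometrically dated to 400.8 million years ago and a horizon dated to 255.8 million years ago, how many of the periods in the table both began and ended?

1

The older date is 400.8 Ma and the younger is 255.8 Ma.
Periods with start < 400.8 and end > 255.8 Ma: Carboniferous (358.9–298.9).
That is 1 complete period.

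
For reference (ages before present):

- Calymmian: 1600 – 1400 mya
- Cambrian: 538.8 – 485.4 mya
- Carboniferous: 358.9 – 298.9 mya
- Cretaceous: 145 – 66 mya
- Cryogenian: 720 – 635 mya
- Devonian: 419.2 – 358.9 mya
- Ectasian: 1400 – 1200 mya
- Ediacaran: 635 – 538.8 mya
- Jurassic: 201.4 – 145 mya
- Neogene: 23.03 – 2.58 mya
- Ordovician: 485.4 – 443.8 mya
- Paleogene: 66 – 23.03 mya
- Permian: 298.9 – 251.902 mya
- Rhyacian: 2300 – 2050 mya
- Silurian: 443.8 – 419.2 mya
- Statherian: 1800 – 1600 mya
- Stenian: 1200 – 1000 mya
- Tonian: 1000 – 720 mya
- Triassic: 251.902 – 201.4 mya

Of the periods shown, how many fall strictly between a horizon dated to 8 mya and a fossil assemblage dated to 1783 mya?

The older date is 1783 Ma and the younger is 8 Ma.
Periods with start < 1783 and end > 8 Ma: Calymmian (1600–1400), Ectasian (1400–1200), Stenian (1200–1000), Tonian (1000–720), Cryogenian (720–635), Ediacaran (635–538.8), Cambrian (538.8–485.4), Ordovician (485.4–443.8), Silurian (443.8–419.2), Devonian (419.2–358.9), Carboniferous (358.9–298.9), Permian (298.9–251.902), Triassic (251.902–201.4), Jurassic (201.4–145), Cretaceous (145–66), Paleogene (66–23.03).
That is 16 complete periods.

16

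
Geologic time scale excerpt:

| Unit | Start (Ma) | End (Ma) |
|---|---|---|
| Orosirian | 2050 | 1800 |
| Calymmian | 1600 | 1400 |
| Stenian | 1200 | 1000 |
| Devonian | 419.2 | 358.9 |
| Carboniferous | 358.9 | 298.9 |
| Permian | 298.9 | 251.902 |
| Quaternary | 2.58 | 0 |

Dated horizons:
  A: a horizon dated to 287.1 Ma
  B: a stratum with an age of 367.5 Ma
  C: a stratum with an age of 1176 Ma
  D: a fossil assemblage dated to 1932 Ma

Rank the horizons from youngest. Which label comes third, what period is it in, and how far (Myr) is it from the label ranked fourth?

Sorted youngest-first by Ma: A (287.1), B (367.5), C (1176), D (1932).
The third youngest is C at 1176 Ma, which lies in 1200–1000 Ma: the Stenian.
The fourth youngest is D at 1932 Ma; separation = |1176 − 1932| = 756 Myr.

C, in the Stenian; 756 million years to D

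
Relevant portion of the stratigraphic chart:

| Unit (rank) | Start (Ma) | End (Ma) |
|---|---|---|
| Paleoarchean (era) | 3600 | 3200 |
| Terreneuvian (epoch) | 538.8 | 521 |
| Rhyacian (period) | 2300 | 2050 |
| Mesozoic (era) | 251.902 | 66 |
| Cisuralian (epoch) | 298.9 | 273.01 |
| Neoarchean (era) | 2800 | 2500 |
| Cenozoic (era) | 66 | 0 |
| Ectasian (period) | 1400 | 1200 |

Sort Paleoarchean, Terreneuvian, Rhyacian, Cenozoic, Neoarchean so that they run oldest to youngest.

Paleoarchean, Neoarchean, Rhyacian, Terreneuvian, Cenozoic

Sorting by start age (descending Ma, since larger Ma = older): Paleoarchean start 3600, Neoarchean start 2800, Rhyacian start 2300, Terreneuvian start 538.8, Cenozoic start 66.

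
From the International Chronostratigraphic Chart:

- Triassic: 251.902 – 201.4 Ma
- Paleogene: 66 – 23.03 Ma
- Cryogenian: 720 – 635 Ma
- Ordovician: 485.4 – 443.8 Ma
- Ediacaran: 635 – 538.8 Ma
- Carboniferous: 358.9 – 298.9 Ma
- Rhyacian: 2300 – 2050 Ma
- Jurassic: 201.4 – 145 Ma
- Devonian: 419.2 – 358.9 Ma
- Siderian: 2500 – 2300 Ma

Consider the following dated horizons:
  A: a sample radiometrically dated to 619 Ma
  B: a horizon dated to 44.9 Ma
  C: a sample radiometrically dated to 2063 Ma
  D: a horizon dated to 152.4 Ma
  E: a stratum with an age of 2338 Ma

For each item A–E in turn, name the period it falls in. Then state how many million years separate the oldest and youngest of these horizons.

Match each age against the start–end ranges in the excerpt: A = 619 Ma → Ediacaran (635–538.8); B = 44.9 Ma → Paleogene (66–23.03); C = 2063 Ma → Rhyacian (2300–2050); D = 152.4 Ma → Jurassic (201.4–145); E = 2338 Ma → Siderian (2500–2300).
The largest age is 2338 Ma and the smallest is 44.9 Ma; their difference is 2293.1 Myr.

A — Ediacaran; B — Paleogene; C — Rhyacian; D — Jurassic; E — Siderian; span 2293.1 million years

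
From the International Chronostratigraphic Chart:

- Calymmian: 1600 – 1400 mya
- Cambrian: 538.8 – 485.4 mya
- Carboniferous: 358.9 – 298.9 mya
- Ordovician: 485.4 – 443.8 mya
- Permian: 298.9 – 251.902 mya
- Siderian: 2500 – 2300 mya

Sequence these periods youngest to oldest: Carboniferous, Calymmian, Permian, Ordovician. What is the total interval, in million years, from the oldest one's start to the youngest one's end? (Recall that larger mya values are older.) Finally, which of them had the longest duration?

Permian, Carboniferous, Ordovician, Calymmian; total span 1348.098 Myr; longest is Calymmian

From the excerpt: Carboniferous 358.9–298.9; Calymmian 1600–1400; Permian 298.9–251.902; Ordovician 485.4–443.8 (Ma).
Larger Ma is earlier, so the oldest is Calymmian and the youngest is Permian; youngest to oldest: Permian, Carboniferous, Ordovician, Calymmian.
Oldest start 1600 minus youngest end 251.902 gives 1348.098 Myr overall.
Individual lengths (start − end): Calymmian 200; Carboniferous 60; Permian 46.998; Ordovician 41.6. The largest is Calymmian at 200 Myr.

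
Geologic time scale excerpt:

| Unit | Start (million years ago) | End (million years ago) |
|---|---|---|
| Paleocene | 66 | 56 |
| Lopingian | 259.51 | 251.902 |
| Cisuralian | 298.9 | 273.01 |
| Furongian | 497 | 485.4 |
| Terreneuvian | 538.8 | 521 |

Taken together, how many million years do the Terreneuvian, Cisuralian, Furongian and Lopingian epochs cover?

62.898 million years

Each duration: Terreneuvian = 17.8; Cisuralian = 25.89; Furongian = 11.6; Lopingian = 7.608.
Sum: 17.8 + 25.89 + 11.6 + 7.608 = 62.898 Myr.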